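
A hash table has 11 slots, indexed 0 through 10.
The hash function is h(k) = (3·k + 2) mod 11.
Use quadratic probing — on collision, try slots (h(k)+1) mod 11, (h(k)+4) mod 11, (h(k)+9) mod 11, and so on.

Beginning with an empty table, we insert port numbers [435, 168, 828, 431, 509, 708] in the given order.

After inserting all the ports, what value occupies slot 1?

828

435 hashes to 9; slot 9 is free → place at 9.
168 hashes to 0; slot 0 is free → place at 0.
828 hashes to 0; 0 taken → place at 1.
431 hashes to 8; slot 8 is free → place at 8.
509 hashes to 0; 0,1 taken → place at 4.
708 hashes to 3; slot 3 is free → place at 3.
Table: [168, 828, _, 708, 509, _, _, _, 431, 435, _]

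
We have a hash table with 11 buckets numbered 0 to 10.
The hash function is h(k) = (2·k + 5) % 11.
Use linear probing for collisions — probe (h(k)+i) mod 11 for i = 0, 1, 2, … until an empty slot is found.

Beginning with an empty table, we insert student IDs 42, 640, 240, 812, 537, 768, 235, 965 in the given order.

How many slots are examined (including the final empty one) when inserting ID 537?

4

42: h=1 → slot 1
640: h=9 → slot 9
240: h=1, probe 1,2 → slot 2
812: h=1, probe 1,2,3 → slot 3
537: h=1, probe 1,2,3,4 → slot 4
768: h=1, probe 1,2,3,4,5 → slot 5
235: h=2, probe 2,3,4,5,6 → slot 6
965: h=10 → slot 10
Table: [—, 42, 240, 812, 537, 768, 235, —, —, 640, 965]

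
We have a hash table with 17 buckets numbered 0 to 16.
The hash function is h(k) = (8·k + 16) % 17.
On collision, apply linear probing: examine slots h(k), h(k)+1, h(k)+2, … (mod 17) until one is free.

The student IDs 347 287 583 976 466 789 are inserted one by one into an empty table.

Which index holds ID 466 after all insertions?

347 hashes to 4; slot 4 is free → place at 4.
287 hashes to 0; slot 0 is free → place at 0.
583 hashes to 5; slot 5 is free → place at 5.
976 hashes to 4; 4,5 taken → place at 6.
466 hashes to 4; 4,5,6 taken → place at 7.
789 hashes to 4; 4,5,6,7 taken → place at 8.
Table: [287, —, —, —, 347, 583, 976, 466, 789, —, —, —, —, —, —, —, —]

7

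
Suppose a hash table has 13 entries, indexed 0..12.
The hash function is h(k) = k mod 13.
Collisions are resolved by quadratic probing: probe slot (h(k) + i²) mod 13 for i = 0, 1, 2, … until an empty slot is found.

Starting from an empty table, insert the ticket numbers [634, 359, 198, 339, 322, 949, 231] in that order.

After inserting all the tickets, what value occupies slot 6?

231

634 hashes to 10; slot 10 is free → place at 10.
359 hashes to 8; slot 8 is free → place at 8.
198 hashes to 3; slot 3 is free → place at 3.
339 hashes to 1; slot 1 is free → place at 1.
322 hashes to 10; 10 taken → place at 11.
949 hashes to 0; slot 0 is free → place at 0.
231 hashes to 10; 10,11,1 taken → place at 6.
Table: [949, 339, ∅, 198, ∅, ∅, 231, ∅, 359, ∅, 634, 322, ∅]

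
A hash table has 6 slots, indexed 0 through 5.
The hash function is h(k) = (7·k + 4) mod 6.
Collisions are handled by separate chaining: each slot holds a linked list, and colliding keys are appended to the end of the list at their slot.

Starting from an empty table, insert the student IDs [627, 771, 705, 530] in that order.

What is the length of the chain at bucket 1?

3

627 → bucket 1
771 → bucket 1 (collision)
705 → bucket 1 (collision)
530 → bucket 0
Final buckets:
0: 530
1: 627 -> 771 -> 705
2: _
3: _
4: _
5: _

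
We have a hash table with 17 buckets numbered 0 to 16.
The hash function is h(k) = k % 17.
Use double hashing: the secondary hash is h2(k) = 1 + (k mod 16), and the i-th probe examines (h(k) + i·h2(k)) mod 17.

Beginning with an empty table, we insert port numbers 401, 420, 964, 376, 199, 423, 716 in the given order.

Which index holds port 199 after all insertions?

401: h=10 → slot 10
420: h=12 → slot 12
964: h=12, h2=5, probe 12,0 → slot 0
376: h=2 → slot 2
199: h=12, h2=8, probe 12,3 → slot 3
423: h=15 → slot 15
716: h=2, h2=13, probe 2,15,11 → slot 11
Table: [964, -, 376, 199, -, -, -, -, -, -, 401, 716, 420, -, -, 423, -]

3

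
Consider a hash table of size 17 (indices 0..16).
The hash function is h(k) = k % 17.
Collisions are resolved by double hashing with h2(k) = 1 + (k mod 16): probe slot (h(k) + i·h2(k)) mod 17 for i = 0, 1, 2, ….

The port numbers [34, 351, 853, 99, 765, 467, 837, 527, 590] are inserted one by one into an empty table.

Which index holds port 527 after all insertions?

Insert 34: h=0, slot 0 empty → index 0.
Insert 351: h=11, slot 11 empty → index 11.
Insert 853: h=3, slot 3 empty → index 3.
Insert 99: h=14, slot 14 empty → index 14.
Insert 765: h=0, h2=14, slots 0,14,11 occupied → index 8.
Insert 467: h=8, h2=4, slot 8 occupied → index 12.
Insert 837: h=4, slot 4 empty → index 4.
Insert 527: h=0, h2=16, slot 0 occupied → index 16.
Insert 590: h=12, h2=15, slot 12 occupied → index 10.
Table: [34, _, _, 853, 837, _, _, _, 765, _, 590, 351, 467, _, 99, _, 527]

16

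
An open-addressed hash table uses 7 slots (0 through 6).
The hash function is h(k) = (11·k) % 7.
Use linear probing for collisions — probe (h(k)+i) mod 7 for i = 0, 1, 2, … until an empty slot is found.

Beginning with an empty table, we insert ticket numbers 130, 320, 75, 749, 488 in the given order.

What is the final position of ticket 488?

3

130: h=2 → slot 2
320: h=6 → slot 6
75: h=6, probe 6,0 → slot 0
749: h=0, probe 0,1 → slot 1
488: h=6, probe 6,0,1,2,3 → slot 3
Table: [75, 749, 130, 488, ., ., 320]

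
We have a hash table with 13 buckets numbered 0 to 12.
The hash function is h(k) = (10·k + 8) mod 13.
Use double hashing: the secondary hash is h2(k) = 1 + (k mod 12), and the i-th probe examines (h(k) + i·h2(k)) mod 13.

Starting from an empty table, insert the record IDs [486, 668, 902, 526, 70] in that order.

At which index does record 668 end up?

2

Insert 486: h=6, slot 6 empty => index 6.
Insert 668: h=6, h2=9, slot 6 occupied => index 2.
Insert 902: h=6, h2=3, slot 6 occupied => index 9.
Insert 526: h=3, slot 3 empty => index 3.
Insert 70: h=6, h2=11, slot 6 occupied => index 4.
Table: [_, _, 668, 526, 70, _, 486, _, _, 902, _, _, _]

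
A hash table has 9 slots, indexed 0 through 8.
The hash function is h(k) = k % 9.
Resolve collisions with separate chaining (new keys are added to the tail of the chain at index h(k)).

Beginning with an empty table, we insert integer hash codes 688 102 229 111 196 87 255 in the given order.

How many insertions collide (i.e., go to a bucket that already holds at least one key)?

3

Insert 688: h=4, bucket 4 empty → new chain.
Insert 102: h=3, bucket 3 empty → new chain.
Insert 229: h=4, bucket 4 nonempty → append to chain.
Insert 111: h=3, bucket 3 nonempty → append to chain.
Insert 196: h=7, bucket 7 empty → new chain.
Insert 87: h=6, bucket 6 empty → new chain.
Insert 255: h=3, bucket 3 nonempty → append to chain.
Final buckets:
0: .
1: .
2: .
3: 102 -> 111 -> 255
4: 688 -> 229
5: .
6: 87
7: 196
8: .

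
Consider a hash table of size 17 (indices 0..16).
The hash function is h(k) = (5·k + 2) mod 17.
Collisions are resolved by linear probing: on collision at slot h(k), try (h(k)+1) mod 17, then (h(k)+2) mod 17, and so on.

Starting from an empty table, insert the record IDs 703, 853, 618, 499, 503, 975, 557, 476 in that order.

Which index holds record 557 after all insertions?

703 hashes to 15; slot 15 is free => place at 15.
853 hashes to 0; slot 0 is free => place at 0.
618 hashes to 15; 15 taken => place at 16.
499 hashes to 15; 15,16,0 taken => place at 1.
503 hashes to 1; 1 taken => place at 2.
975 hashes to 15; 15,16,0,1,2 taken => place at 3.
557 hashes to 16; 16,0,1,2,3 taken => place at 4.
476 hashes to 2; 2,3,4 taken => place at 5.
Table: [853, 499, 503, 975, 557, 476, -, -, -, -, -, -, -, -, -, 703, 618]

4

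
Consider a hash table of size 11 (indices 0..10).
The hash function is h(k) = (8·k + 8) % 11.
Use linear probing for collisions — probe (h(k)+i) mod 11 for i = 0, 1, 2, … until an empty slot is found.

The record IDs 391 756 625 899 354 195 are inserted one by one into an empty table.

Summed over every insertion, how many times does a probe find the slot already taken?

391 hashes to 1; slot 1 is free => place at 1.
756 hashes to 6; slot 6 is free => place at 6.
625 hashes to 3; slot 3 is free => place at 3.
899 hashes to 6; 6 taken => place at 7.
354 hashes to 2; slot 2 is free => place at 2.
195 hashes to 6; 6,7 taken => place at 8.
Table: [-, 391, 354, 625, -, -, 756, 899, 195, -, -]

3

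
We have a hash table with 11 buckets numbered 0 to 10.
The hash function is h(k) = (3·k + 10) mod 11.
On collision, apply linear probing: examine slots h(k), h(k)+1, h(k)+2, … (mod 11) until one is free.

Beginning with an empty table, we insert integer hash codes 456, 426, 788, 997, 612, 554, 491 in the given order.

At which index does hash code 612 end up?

Insert 456: h=3, slot 3 empty => index 3.
Insert 426: h=1, slot 1 empty => index 1.
Insert 788: h=9, slot 9 empty => index 9.
Insert 997: h=9, slot 9 occupied => index 10.
Insert 612: h=9, slots 9,10 occupied => index 0.
Insert 554: h=0, slots 0,1 occupied => index 2.
Insert 491: h=9, slots 9,10,0,1,2,3 occupied => index 4.
Table: [612, 426, 554, 456, 491, ∅, ∅, ∅, ∅, 788, 997]

0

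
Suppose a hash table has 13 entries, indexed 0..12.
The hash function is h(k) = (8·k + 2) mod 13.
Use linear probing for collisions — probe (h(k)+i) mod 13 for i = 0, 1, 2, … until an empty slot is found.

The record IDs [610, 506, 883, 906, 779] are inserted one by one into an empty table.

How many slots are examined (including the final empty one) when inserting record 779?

5

Insert 610: h=7, slot 7 empty -> index 7.
Insert 506: h=7, slot 7 occupied -> index 8.
Insert 883: h=7, slots 7,8 occupied -> index 9.
Insert 906: h=9, slot 9 occupied -> index 10.
Insert 779: h=7, slots 7,8,9,10 occupied -> index 11.
Table: [—, —, —, —, —, —, —, 610, 506, 883, 906, 779, —]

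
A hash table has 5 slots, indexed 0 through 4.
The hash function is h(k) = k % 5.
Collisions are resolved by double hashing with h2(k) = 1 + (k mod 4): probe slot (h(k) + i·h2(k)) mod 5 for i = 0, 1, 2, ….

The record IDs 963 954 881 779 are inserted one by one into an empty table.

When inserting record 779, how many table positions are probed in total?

3

Insert 963: h=3, slot 3 empty → index 3.
Insert 954: h=4, slot 4 empty → index 4.
Insert 881: h=1, slot 1 empty → index 1.
Insert 779: h=4, h2=4, slots 4,3 occupied → index 2.
Table: [_, 881, 779, 963, 954]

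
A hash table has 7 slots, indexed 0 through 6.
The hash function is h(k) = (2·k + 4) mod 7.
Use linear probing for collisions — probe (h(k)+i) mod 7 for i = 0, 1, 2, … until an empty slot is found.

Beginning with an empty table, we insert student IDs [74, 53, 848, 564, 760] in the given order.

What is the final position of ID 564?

1

74 hashes to 5; slot 5 is free => place at 5.
53 hashes to 5; 5 taken => place at 6.
848 hashes to 6; 6 taken => place at 0.
564 hashes to 5; 5,6,0 taken => place at 1.
760 hashes to 5; 5,6,0,1 taken => place at 2.
Table: [848, 564, 760, -, -, 74, 53]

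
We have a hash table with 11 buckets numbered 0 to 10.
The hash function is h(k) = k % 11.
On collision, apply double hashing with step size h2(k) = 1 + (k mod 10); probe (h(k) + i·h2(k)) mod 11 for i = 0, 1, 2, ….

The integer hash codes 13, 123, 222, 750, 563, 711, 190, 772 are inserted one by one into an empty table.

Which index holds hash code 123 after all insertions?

6

13: h=2 -> slot 2
123: h=2, h2=4, probe 2,6 -> slot 6
222: h=2, h2=3, probe 2,5 -> slot 5
750: h=2, h2=1, probe 2,3 -> slot 3
563: h=2, h2=4, probe 2,6,10 -> slot 10
711: h=7 -> slot 7
190: h=3, h2=1, probe 3,4 -> slot 4
772: h=2, h2=3, probe 2,5,8 -> slot 8
Table: [_, _, 13, 750, 190, 222, 123, 711, 772, _, 563]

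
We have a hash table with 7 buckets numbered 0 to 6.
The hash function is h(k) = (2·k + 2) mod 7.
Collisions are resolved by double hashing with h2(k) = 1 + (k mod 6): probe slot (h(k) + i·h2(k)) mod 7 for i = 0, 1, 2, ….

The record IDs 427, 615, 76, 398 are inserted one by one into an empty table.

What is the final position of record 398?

3

Insert 427: h=2, slot 2 empty → index 2.
Insert 615: h=0, slot 0 empty → index 0.
Insert 76: h=0, h2=5, slot 0 occupied → index 5.
Insert 398: h=0, h2=3, slot 0 occupied → index 3.
Table: [615, —, 427, 398, —, 76, —]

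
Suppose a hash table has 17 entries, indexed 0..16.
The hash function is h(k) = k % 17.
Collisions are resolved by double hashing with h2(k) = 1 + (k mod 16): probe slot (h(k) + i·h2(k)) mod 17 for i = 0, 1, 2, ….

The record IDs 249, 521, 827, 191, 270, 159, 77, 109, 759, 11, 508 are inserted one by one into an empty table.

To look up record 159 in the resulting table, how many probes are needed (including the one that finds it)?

2

Insert 249: h=11, slot 11 empty → index 11.
Insert 521: h=11, h2=10, slot 11 occupied → index 4.
Insert 827: h=11, h2=12, slot 11 occupied → index 6.
Insert 191: h=4, h2=16, slot 4 occupied → index 3.
Insert 270: h=15, slot 15 empty → index 15.
Insert 159: h=6, h2=16, slot 6 occupied → index 5.
Insert 77: h=9, slot 9 empty → index 9.
Insert 109: h=7, slot 7 empty → index 7.
Insert 759: h=11, h2=8, slot 11 occupied → index 2.
Insert 11: h=11, h2=12, slots 11,6 occupied → index 1.
Insert 508: h=15, h2=13, slots 15,11,7,3 occupied → index 16.
Table: [∅, 11, 759, 191, 521, 159, 827, 109, ∅, 77, ∅, 249, ∅, ∅, ∅, 270, 508]
Lookup 159: h=6, h2=16, probe 6,5 → found at 5.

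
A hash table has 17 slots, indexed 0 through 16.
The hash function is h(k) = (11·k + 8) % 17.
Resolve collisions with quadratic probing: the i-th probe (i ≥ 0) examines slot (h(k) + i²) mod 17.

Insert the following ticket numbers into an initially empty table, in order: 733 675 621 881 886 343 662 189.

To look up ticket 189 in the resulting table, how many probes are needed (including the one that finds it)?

3

733 hashes to 13; slot 13 is free → place at 13.
675 hashes to 4; slot 4 is free → place at 4.
621 hashes to 5; slot 5 is free → place at 5.
881 hashes to 9; slot 9 is free → place at 9.
886 hashes to 13; 13 taken → place at 14.
343 hashes to 7; slot 7 is free → place at 7.
662 hashes to 14; 14 taken → place at 15.
189 hashes to 13; 13,14 taken → place at 0.
Table: [189, _, _, _, 675, 621, _, 343, _, 881, _, _, _, 733, 886, 662, _]
Lookup 189: h=13, probe 13,14,0 → found at 0.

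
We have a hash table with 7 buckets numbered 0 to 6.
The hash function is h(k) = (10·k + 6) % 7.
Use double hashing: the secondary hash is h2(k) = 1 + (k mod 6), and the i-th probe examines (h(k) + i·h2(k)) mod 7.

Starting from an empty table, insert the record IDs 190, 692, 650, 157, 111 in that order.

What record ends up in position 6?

650

Insert 190: h=2, slot 2 empty -> index 2.
Insert 692: h=3, slot 3 empty -> index 3.
Insert 650: h=3, h2=3, slot 3 occupied -> index 6.
Insert 157: h=1, slot 1 empty -> index 1.
Insert 111: h=3, h2=4, slot 3 occupied -> index 0.
Table: [111, 157, 190, 692, -, -, 650]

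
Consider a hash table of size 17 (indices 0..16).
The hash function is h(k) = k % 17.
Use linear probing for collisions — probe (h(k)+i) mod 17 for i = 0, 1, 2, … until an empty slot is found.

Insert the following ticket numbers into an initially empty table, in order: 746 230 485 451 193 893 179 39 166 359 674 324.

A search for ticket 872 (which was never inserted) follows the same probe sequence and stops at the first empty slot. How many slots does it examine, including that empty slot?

746 hashes to 15; slot 15 is free => place at 15.
230 hashes to 9; slot 9 is free => place at 9.
485 hashes to 9; 9 taken => place at 10.
451 hashes to 9; 9,10 taken => place at 11.
193 hashes to 6; slot 6 is free => place at 6.
893 hashes to 9; 9,10,11 taken => place at 12.
179 hashes to 9; 9,10,11,12 taken => place at 13.
39 hashes to 5; slot 5 is free => place at 5.
166 hashes to 13; 13 taken => place at 14.
359 hashes to 2; slot 2 is free => place at 2.
674 hashes to 11; 11,12,13,14,15 taken => place at 16.
324 hashes to 1; slot 1 is free => place at 1.
Table: [—, 324, 359, —, —, 39, 193, —, —, 230, 485, 451, 893, 179, 166, 746, 674]
Lookup 872: h=5, probe 5,6,7 → slot 7 empty, not found.

3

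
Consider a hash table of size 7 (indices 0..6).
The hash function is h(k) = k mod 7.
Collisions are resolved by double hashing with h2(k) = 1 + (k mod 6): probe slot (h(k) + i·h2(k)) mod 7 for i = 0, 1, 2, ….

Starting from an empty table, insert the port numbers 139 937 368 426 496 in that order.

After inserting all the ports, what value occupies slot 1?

139: h=6 → slot 6
937: h=6, h2=2, probe 6,1 → slot 1
368: h=4 → slot 4
426: h=6, h2=1, probe 6,0 → slot 0
496: h=6, h2=5, probe 6,4,2 → slot 2
Table: [426, 937, 496, -, 368, -, 139]

937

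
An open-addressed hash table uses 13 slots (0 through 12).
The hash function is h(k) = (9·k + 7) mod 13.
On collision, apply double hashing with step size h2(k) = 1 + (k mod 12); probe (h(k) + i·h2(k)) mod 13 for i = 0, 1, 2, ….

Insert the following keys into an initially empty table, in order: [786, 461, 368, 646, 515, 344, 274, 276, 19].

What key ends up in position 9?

786

786: h=9 => slot 9
461: h=9, h2=6, probe 9,2 => slot 2
368: h=4 => slot 4
646: h=10 => slot 10
515: h=1 => slot 1
344: h=9, h2=9, probe 9,5 => slot 5
274: h=3 => slot 3
276: h=8 => slot 8
19: h=9, h2=8, probe 9,4,12 => slot 12
Table: [∅, 515, 461, 274, 368, 344, ∅, ∅, 276, 786, 646, ∅, 19]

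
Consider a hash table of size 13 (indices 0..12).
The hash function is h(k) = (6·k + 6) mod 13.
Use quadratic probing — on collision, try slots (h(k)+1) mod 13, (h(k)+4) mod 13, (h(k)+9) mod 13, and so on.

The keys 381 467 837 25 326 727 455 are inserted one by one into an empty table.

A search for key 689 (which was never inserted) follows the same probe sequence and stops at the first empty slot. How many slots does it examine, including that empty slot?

381 hashes to 4; slot 4 is free -> place at 4.
467 hashes to 0; slot 0 is free -> place at 0.
837 hashes to 10; slot 10 is free -> place at 10.
25 hashes to 0; 0 taken -> place at 1.
326 hashes to 12; slot 12 is free -> place at 12.
727 hashes to 0; 0,1,4 taken -> place at 9.
455 hashes to 6; slot 6 is free -> place at 6.
Table: [467, 25, -, -, 381, -, 455, -, -, 727, 837, -, 326]
Lookup 689: h=6, probe 6,7 → slot 7 empty, not found.

2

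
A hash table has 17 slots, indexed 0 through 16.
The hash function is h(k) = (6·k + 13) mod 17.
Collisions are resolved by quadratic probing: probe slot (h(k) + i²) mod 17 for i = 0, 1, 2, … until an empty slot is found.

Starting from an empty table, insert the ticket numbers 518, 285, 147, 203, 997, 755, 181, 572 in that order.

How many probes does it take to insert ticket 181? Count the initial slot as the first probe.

518 hashes to 10; slot 10 is free -> place at 10.
285 hashes to 6; slot 6 is free -> place at 6.
147 hashes to 11; slot 11 is free -> place at 11.
203 hashes to 7; slot 7 is free -> place at 7.
997 hashes to 11; 11 taken -> place at 12.
755 hashes to 4; slot 4 is free -> place at 4.
181 hashes to 11; 11,12 taken -> place at 15.
572 hashes to 11; 11,12,15 taken -> place at 3.
Table: [-, -, -, 572, 755, -, 285, 203, -, -, 518, 147, 997, -, -, 181, -]

3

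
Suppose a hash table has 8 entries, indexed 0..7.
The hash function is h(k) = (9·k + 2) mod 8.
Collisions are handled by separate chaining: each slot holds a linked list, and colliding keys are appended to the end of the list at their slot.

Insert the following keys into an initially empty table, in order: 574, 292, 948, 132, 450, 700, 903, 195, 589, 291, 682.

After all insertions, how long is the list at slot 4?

Insert 574: h=0, bucket 0 empty → new chain.
Insert 292: h=6, bucket 6 empty → new chain.
Insert 948: h=6, bucket 6 nonempty → append to chain.
Insert 132: h=6, bucket 6 nonempty → append to chain.
Insert 450: h=4, bucket 4 empty → new chain.
Insert 700: h=6, bucket 6 nonempty → append to chain.
Insert 903: h=1, bucket 1 empty → new chain.
Insert 195: h=5, bucket 5 empty → new chain.
Insert 589: h=7, bucket 7 empty → new chain.
Insert 291: h=5, bucket 5 nonempty → append to chain.
Insert 682: h=4, bucket 4 nonempty → append to chain.
Final buckets:
0: 574
1: 903
2: .
3: .
4: 450 -> 682
5: 195 -> 291
6: 292 -> 948 -> 132 -> 700
7: 589

2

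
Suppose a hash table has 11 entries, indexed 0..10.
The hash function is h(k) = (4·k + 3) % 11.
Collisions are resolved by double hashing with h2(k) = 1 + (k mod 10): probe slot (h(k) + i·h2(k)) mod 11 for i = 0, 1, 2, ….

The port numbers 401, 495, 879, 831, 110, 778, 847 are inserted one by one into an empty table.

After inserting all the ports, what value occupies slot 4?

110

401 hashes to 1; slot 1 is free → place at 1.
495 hashes to 3; slot 3 is free → place at 3.
879 hashes to 10; slot 10 is free → place at 10.
831 hashes to 5; slot 5 is free → place at 5.
110 hashes to 3, h2=1; 3 taken → place at 4.
778 hashes to 2; slot 2 is free → place at 2.
847 hashes to 3, h2=8; 3 taken → place at 0.
Table: [847, 401, 778, 495, 110, 831, _, _, _, _, 879]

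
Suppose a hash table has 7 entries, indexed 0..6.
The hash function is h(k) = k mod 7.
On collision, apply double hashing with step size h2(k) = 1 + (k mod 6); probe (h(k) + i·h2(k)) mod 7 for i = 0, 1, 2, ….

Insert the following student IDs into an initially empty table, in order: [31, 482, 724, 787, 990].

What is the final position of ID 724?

31 hashes to 3; slot 3 is free → place at 3.
482 hashes to 6; slot 6 is free → place at 6.
724 hashes to 3, h2=5; 3 taken → place at 1.
787 hashes to 3, h2=2; 3 taken → place at 5.
990 hashes to 3, h2=1; 3 taken → place at 4.
Table: [-, 724, -, 31, 990, 787, 482]

1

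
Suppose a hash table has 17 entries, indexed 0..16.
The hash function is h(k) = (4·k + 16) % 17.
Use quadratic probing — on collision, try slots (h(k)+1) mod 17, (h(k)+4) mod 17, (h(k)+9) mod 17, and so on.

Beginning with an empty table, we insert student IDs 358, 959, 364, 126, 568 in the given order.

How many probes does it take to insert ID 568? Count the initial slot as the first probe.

Insert 358: h=3, slot 3 empty -> index 3.
Insert 959: h=10, slot 10 empty -> index 10.
Insert 364: h=10, slot 10 occupied -> index 11.
Insert 126: h=10, slots 10,11 occupied -> index 14.
Insert 568: h=10, slots 10,11,14 occupied -> index 2.
Table: [., ., 568, 358, ., ., ., ., ., ., 959, 364, ., ., 126, ., .]

4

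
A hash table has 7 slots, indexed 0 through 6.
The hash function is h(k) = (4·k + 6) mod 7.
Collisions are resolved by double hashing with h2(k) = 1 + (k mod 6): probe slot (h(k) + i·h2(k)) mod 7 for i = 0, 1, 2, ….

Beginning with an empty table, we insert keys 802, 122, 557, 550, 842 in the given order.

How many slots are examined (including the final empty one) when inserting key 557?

Insert 802: h=1, slot 1 empty => index 1.
Insert 122: h=4, slot 4 empty => index 4.
Insert 557: h=1, h2=6, slot 1 occupied => index 0.
Insert 550: h=1, h2=5, slot 1 occupied => index 6.
Insert 842: h=0, h2=3, slot 0 occupied => index 3.
Table: [557, 802, _, 842, 122, _, 550]

2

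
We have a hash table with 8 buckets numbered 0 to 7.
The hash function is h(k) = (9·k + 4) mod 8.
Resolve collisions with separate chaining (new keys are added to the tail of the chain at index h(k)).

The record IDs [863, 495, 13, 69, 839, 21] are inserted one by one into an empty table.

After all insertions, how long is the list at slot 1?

Insert 863: h=3, bucket 3 empty -> new chain.
Insert 495: h=3, bucket 3 nonempty -> append to chain.
Insert 13: h=1, bucket 1 empty -> new chain.
Insert 69: h=1, bucket 1 nonempty -> append to chain.
Insert 839: h=3, bucket 3 nonempty -> append to chain.
Insert 21: h=1, bucket 1 nonempty -> append to chain.
Final buckets:
0: -
1: 13 -> 69 -> 21
2: -
3: 863 -> 495 -> 839
4: -
5: -
6: -
7: -

3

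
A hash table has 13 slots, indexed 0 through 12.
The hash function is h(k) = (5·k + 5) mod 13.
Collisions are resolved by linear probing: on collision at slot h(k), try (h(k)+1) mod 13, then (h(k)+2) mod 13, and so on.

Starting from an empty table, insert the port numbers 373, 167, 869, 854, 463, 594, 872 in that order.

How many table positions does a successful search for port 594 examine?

373: h=11 → slot 11
167: h=8 → slot 8
869: h=8, probe 8,9 → slot 9
854: h=11, probe 11,12 → slot 12
463: h=6 → slot 6
594: h=11, probe 11,12,0 → slot 0
872: h=10 → slot 10
Table: [594, _, _, _, _, _, 463, _, 167, 869, 872, 373, 854]
Lookup 594: h=11, probe 11,12,0 → found at 0.

3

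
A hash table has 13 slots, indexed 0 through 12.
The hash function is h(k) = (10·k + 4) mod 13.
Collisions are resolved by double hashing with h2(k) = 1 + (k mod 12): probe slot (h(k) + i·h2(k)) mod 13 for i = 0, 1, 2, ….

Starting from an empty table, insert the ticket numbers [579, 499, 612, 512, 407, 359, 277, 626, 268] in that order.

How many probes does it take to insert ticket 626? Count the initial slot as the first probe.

579 hashes to 9; slot 9 is free → place at 9.
499 hashes to 2; slot 2 is free → place at 2.
612 hashes to 1; slot 1 is free → place at 1.
512 hashes to 2, h2=9; 2 taken → place at 11.
407 hashes to 5; slot 5 is free → place at 5.
359 hashes to 6; slot 6 is free → place at 6.
277 hashes to 5, h2=2; 5 taken → place at 7.
626 hashes to 11, h2=3; 11,1 taken → place at 4.
268 hashes to 6, h2=5; 6,11 taken → place at 3.
Table: [., 612, 499, 268, 626, 407, 359, 277, ., 579, ., 512, .]

3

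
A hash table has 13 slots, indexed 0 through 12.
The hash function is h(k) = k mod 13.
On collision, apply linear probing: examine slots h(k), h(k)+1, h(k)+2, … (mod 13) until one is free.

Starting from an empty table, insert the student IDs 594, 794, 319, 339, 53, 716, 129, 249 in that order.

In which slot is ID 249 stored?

5

594: h=9 -> slot 9
794: h=1 -> slot 1
319: h=7 -> slot 7
339: h=1, probe 1,2 -> slot 2
53: h=1, probe 1,2,3 -> slot 3
716: h=1, probe 1,2,3,4 -> slot 4
129: h=12 -> slot 12
249: h=2, probe 2,3,4,5 -> slot 5
Table: [_, 794, 339, 53, 716, 249, _, 319, _, 594, _, _, 129]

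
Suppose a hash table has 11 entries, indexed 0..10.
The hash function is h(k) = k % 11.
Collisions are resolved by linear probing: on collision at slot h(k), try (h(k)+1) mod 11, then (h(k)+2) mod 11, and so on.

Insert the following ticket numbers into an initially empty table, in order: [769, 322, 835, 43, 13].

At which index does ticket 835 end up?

0

769: h=10 → slot 10
322: h=3 → slot 3
835: h=10, probe 10,0 → slot 0
43: h=10, probe 10,0,1 → slot 1
13: h=2 → slot 2
Table: [835, 43, 13, 322, ∅, ∅, ∅, ∅, ∅, ∅, 769]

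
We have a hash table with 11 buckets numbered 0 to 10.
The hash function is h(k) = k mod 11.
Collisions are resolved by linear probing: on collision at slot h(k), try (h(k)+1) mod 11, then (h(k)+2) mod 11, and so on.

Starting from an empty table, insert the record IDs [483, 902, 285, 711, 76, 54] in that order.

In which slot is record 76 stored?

Insert 483: h=10, slot 10 empty => index 10.
Insert 902: h=0, slot 0 empty => index 0.
Insert 285: h=10, slots 10,0 occupied => index 1.
Insert 711: h=7, slot 7 empty => index 7.
Insert 76: h=10, slots 10,0,1 occupied => index 2.
Insert 54: h=10, slots 10,0,1,2 occupied => index 3.
Table: [902, 285, 76, 54, ., ., ., 711, ., ., 483]

2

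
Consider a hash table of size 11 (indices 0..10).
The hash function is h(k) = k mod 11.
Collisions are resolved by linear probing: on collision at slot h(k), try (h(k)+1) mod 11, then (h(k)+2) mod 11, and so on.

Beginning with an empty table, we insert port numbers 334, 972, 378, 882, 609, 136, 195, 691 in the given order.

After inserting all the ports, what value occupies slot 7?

334: h=4 -> slot 4
972: h=4, probe 4,5 -> slot 5
378: h=4, probe 4,5,6 -> slot 6
882: h=2 -> slot 2
609: h=4, probe 4,5,6,7 -> slot 7
136: h=4, probe 4,5,6,7,8 -> slot 8
195: h=8, probe 8,9 -> slot 9
691: h=9, probe 9,10 -> slot 10
Table: [∅, ∅, 882, ∅, 334, 972, 378, 609, 136, 195, 691]

609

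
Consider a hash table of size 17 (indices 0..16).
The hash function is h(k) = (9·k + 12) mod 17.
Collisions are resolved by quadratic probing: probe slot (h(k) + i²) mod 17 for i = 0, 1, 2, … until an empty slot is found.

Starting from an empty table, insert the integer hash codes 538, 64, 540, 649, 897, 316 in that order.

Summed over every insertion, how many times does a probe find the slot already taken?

3

538: h=9 → slot 9
64: h=10 → slot 10
540: h=10, probe 10,11 → slot 11
649: h=5 → slot 5
897: h=10, probe 10,11,14 → slot 14
316: h=0 → slot 0
Table: [316, ∅, ∅, ∅, ∅, 649, ∅, ∅, ∅, 538, 64, 540, ∅, ∅, 897, ∅, ∅]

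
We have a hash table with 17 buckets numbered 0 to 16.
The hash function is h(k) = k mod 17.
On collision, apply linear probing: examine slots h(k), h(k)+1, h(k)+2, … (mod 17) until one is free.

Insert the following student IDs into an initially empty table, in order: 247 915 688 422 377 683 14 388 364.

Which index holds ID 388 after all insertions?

247: h=9 => slot 9
915: h=14 => slot 14
688: h=8 => slot 8
422: h=14, probe 14,15 => slot 15
377: h=3 => slot 3
683: h=3, probe 3,4 => slot 4
14: h=14, probe 14,15,16 => slot 16
388: h=14, probe 14,15,16,0 => slot 0
364: h=7 => slot 7
Table: [388, -, -, 377, 683, -, -, 364, 688, 247, -, -, -, -, 915, 422, 14]

0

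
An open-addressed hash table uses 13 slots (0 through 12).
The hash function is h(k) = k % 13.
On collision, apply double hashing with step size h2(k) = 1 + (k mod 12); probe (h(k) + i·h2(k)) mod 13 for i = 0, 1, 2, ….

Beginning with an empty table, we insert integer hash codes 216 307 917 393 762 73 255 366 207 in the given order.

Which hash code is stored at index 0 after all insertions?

393

Insert 216: h=8, slot 8 empty -> index 8.
Insert 307: h=8, h2=8, slot 8 occupied -> index 3.
Insert 917: h=7, slot 7 empty -> index 7.
Insert 393: h=3, h2=10, slot 3 occupied -> index 0.
Insert 762: h=8, h2=7, slot 8 occupied -> index 2.
Insert 73: h=8, h2=2, slot 8 occupied -> index 10.
Insert 255: h=8, h2=4, slot 8 occupied -> index 12.
Insert 366: h=2, h2=7, slot 2 occupied -> index 9.
Insert 207: h=12, h2=4, slots 12,3,7 occupied -> index 11.
Table: [393, _, 762, 307, _, _, _, 917, 216, 366, 73, 207, 255]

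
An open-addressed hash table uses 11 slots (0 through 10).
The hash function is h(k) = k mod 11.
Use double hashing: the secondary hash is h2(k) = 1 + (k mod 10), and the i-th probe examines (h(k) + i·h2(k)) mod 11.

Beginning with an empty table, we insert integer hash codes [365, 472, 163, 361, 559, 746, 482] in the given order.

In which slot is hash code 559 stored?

365: h=2 -> slot 2
472: h=10 -> slot 10
163: h=9 -> slot 9
361: h=9, h2=2, probe 9,0 -> slot 0
559: h=9, h2=10, probe 9,8 -> slot 8
746: h=9, h2=7, probe 9,5 -> slot 5
482: h=9, h2=3, probe 9,1 -> slot 1
Table: [361, 482, 365, ., ., 746, ., ., 559, 163, 472]

8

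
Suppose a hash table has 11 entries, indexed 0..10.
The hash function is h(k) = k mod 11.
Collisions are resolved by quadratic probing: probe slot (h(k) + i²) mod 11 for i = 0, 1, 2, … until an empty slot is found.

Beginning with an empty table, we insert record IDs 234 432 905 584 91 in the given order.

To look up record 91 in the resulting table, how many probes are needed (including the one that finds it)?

Insert 234: h=3, slot 3 empty => index 3.
Insert 432: h=3, slot 3 occupied => index 4.
Insert 905: h=3, slots 3,4 occupied => index 7.
Insert 584: h=1, slot 1 empty => index 1.
Insert 91: h=3, slots 3,4,7,1 occupied => index 8.
Table: [., 584, ., 234, 432, ., ., 905, 91, ., .]
Lookup 91: h=3, probe 3,4,7,1,8 → found at 8.

5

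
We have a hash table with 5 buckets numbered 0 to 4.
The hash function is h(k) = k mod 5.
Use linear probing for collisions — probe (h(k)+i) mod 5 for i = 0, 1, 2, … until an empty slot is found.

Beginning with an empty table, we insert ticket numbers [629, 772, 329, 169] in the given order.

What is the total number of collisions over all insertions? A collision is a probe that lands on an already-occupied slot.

Insert 629: h=4, slot 4 empty => index 4.
Insert 772: h=2, slot 2 empty => index 2.
Insert 329: h=4, slot 4 occupied => index 0.
Insert 169: h=4, slots 4,0 occupied => index 1.
Table: [329, 169, 772, —, 629]

3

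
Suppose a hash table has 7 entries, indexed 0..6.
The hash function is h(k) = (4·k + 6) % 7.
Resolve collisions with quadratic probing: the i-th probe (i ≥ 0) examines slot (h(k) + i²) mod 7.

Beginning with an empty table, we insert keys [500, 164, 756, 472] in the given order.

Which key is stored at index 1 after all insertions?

472

500: h=4 => slot 4
164: h=4, probe 4,5 => slot 5
756: h=6 => slot 6
472: h=4, probe 4,5,1 => slot 1
Table: [., 472, ., ., 500, 164, 756]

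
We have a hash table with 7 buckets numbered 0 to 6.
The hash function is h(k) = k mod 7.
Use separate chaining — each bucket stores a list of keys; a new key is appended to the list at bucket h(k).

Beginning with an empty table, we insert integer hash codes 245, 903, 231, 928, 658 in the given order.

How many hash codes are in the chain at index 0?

245 → bucket 0
903 → bucket 0 (collision)
231 → bucket 0 (collision)
928 → bucket 4
658 → bucket 0 (collision)
Final buckets:
0: 245 -> 903 -> 231 -> 658
1: _
2: _
3: _
4: 928
5: _
6: _

4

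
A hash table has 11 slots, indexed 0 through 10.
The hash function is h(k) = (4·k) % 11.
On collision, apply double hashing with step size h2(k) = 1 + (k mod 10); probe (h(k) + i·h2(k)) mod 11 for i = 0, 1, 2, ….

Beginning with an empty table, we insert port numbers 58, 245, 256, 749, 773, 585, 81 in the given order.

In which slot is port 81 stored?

9

58 hashes to 1; slot 1 is free -> place at 1.
245 hashes to 1, h2=6; 1 taken -> place at 7.
256 hashes to 1, h2=7; 1 taken -> place at 8.
749 hashes to 4; slot 4 is free -> place at 4.
773 hashes to 1, h2=4; 1 taken -> place at 5.
585 hashes to 8, h2=6; 8 taken -> place at 3.
81 hashes to 5, h2=2; 5,7 taken -> place at 9.
Table: [_, 58, _, 585, 749, 773, _, 245, 256, 81, _]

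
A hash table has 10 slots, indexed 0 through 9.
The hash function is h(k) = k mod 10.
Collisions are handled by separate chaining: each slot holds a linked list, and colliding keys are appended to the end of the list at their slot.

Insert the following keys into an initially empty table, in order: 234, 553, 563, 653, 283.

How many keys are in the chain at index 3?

234 → bucket 4
553 → bucket 3
563 → bucket 3 (collision)
653 → bucket 3 (collision)
283 → bucket 3 (collision)
Final buckets:
0: ∅
1: ∅
2: ∅
3: 553 -> 563 -> 653 -> 283
4: 234
5: ∅
6: ∅
7: ∅
8: ∅
9: ∅

4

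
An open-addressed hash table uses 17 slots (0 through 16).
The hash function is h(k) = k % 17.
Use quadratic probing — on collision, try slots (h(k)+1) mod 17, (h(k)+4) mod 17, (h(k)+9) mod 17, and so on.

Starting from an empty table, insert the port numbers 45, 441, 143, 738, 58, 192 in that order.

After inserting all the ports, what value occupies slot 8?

45 hashes to 11; slot 11 is free => place at 11.
441 hashes to 16; slot 16 is free => place at 16.
143 hashes to 7; slot 7 is free => place at 7.
738 hashes to 7; 7 taken => place at 8.
58 hashes to 7; 7,8,11,16 taken => place at 6.
192 hashes to 5; slot 5 is free => place at 5.
Table: [-, -, -, -, -, 192, 58, 143, 738, -, -, 45, -, -, -, -, 441]

738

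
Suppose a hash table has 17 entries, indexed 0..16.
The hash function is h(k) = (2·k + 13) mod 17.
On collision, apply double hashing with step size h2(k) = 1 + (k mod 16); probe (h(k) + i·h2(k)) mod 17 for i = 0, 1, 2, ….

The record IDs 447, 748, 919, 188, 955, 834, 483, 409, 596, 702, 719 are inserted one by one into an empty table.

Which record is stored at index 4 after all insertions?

Insert 447: h=6, slot 6 empty → index 6.
Insert 748: h=13, slot 13 empty → index 13.
Insert 919: h=15, slot 15 empty → index 15.
Insert 188: h=15, h2=13, slot 15 occupied → index 11.
Insert 955: h=2, slot 2 empty → index 2.
Insert 834: h=15, h2=3, slot 15 occupied → index 1.
Insert 483: h=10, slot 10 empty → index 10.
Insert 409: h=15, h2=10, slot 15 occupied → index 8.
Insert 596: h=15, h2=5, slot 15 occupied → index 3.
Insert 702: h=6, h2=15, slot 6 occupied → index 4.
Insert 719: h=6, h2=16, slot 6 occupied → index 5.
Table: [_, 834, 955, 596, 702, 719, 447, _, 409, _, 483, 188, _, 748, _, 919, _]

702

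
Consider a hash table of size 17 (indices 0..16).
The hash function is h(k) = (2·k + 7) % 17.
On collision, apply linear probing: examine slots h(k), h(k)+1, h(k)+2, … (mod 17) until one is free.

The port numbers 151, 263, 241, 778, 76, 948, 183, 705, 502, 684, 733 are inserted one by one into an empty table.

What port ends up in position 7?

151 hashes to 3; slot 3 is free -> place at 3.
263 hashes to 6; slot 6 is free -> place at 6.
241 hashes to 13; slot 13 is free -> place at 13.
778 hashes to 16; slot 16 is free -> place at 16.
76 hashes to 6; 6 taken -> place at 7.
948 hashes to 16; 16 taken -> place at 0.
183 hashes to 16; 16,0 taken -> place at 1.
705 hashes to 6; 6,7 taken -> place at 8.
502 hashes to 8; 8 taken -> place at 9.
684 hashes to 15; slot 15 is free -> place at 15.
733 hashes to 11; slot 11 is free -> place at 11.
Table: [948, 183, -, 151, -, -, 263, 76, 705, 502, -, 733, -, 241, -, 684, 778]

76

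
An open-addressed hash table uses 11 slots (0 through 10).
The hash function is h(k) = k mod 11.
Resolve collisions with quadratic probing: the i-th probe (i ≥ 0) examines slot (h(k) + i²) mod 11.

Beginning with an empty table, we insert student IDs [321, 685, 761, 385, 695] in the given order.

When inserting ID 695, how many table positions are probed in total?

5

Insert 321: h=2, slot 2 empty -> index 2.
Insert 685: h=3, slot 3 empty -> index 3.
Insert 761: h=2, slots 2,3 occupied -> index 6.
Insert 385: h=0, slot 0 empty -> index 0.
Insert 695: h=2, slots 2,3,6,0 occupied -> index 7.
Table: [385, —, 321, 685, —, —, 761, 695, —, —, —]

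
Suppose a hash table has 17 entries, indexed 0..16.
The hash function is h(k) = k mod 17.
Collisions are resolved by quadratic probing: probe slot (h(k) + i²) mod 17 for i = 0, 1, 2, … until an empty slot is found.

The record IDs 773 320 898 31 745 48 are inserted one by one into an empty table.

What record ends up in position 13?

773 hashes to 8; slot 8 is free => place at 8.
320 hashes to 14; slot 14 is free => place at 14.
898 hashes to 14; 14 taken => place at 15.
31 hashes to 14; 14,15 taken => place at 1.
745 hashes to 14; 14,15,1 taken => place at 6.
48 hashes to 14; 14,15,1,6 taken => place at 13.
Table: [∅, 31, ∅, ∅, ∅, ∅, 745, ∅, 773, ∅, ∅, ∅, ∅, 48, 320, 898, ∅]

48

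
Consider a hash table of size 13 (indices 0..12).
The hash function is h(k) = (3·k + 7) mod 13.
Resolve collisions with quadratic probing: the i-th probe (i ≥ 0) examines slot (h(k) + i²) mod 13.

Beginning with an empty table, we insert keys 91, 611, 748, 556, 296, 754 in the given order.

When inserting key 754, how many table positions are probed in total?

4

91: h=7 -> slot 7
611: h=7, probe 7,8 -> slot 8
748: h=2 -> slot 2
556: h=11 -> slot 11
296: h=11, probe 11,12 -> slot 12
754: h=7, probe 7,8,11,3 -> slot 3
Table: [—, —, 748, 754, —, —, —, 91, 611, —, —, 556, 296]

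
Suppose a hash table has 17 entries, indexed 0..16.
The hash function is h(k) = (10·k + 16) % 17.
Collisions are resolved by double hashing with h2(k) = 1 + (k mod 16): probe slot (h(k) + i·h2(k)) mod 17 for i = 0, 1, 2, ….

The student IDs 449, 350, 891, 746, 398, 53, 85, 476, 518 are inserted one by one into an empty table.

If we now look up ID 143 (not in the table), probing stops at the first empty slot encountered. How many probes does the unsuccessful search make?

2

Insert 449: h=1, slot 1 empty -> index 1.
Insert 350: h=14, slot 14 empty -> index 14.
Insert 891: h=1, h2=12, slot 1 occupied -> index 13.
Insert 746: h=13, h2=11, slot 13 occupied -> index 7.
Insert 398: h=1, h2=15, slot 1 occupied -> index 16.
Insert 53: h=2, slot 2 empty -> index 2.
Insert 85: h=16, h2=6, slot 16 occupied -> index 5.
Insert 476: h=16, h2=13, slot 16 occupied -> index 12.
Insert 518: h=11, slot 11 empty -> index 11.
Table: [., 449, 53, ., ., 85, ., 746, ., ., ., 518, 476, 891, 350, ., 398]
Lookup 143: h=1, h2=16, probe 1,0 → slot 0 empty, not found.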